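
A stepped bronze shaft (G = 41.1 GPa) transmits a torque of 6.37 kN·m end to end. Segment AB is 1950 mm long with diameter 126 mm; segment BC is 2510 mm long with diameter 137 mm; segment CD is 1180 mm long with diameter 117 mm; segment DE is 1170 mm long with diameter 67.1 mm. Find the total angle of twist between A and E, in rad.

J_AB = π(0.126)⁴/32 = 2.47×10^-5 m⁴; J_BC = π(0.137)⁴/32 = 3.46×10^-5 m⁴; J_CD = π(0.117)⁴/32 = 1.84×10^-5 m⁴; J_DE = π(0.0671)⁴/32 = 1.99×10^-6 m⁴.
θ = (T/G)·Σ L_i/J_i = (6370/41.1×10⁹)·(1.95/2.47×10^-5 + 2.51/3.46×10^-5 + 1.18/1.84×10^-5 + 1.17/1.99×10^-6) = 0.1245 rad.

0.125 rad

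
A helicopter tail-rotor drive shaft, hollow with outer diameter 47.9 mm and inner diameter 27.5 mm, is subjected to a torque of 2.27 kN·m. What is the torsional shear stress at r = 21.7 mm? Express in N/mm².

J = π(d_o⁴ − d_i⁴)/32 = π(0.0479⁴ − 0.0275⁴)/32 = 4.607×10^-7 m⁴.
Shear stress varies linearly with radius: τ = T·r/J = 2270 × 0.0217 / 4.607×10^-7 = 1.069×10^8 Pa.

107 N/mm²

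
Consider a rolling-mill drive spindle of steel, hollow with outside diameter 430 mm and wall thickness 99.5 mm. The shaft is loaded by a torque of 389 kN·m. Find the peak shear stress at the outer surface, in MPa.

J = π(d_o⁴ − d_i⁴)/32 = π(0.430⁴ − 0.231⁴)/32 = 3.077×10^-3 m⁴.
τ_max = T·r/J = 389000 × 0.215 / 3.077×10^-3 = 2.718×10^7 Pa.

27.2 MPa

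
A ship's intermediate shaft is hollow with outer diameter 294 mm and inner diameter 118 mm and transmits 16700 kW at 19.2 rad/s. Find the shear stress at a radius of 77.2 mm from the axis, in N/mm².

ω = 19.2 rad/s, so T = P/ω = 16700×10³ / 19.20 = 869800 N·m.
J = π(d_o⁴ − d_i⁴)/32 = π(0.294⁴ − 0.118⁴)/32 = 7.144×10^-4 m⁴.
Shear stress varies linearly with radius: τ = T·r/J = 869800 × 0.0772 / 7.144×10^-4 = 9.399×10^7 Pa.

94.0 N/mm²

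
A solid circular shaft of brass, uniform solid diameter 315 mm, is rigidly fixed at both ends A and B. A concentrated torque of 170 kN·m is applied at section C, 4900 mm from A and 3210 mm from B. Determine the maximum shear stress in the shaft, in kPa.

16700 kPa

With uniform GJ and both ends fixed, compatibility θ_AC = θ_CB gives T_A·a = T_B·b, together with T_A + T_B = T₀.
T_A = T₀·b/(a+b) = 170000·3210/8110 = 67290 N·m; T_B = 102700 N·m.
τ in each portion: τ_AC = 1.10×10^7 Pa, τ_CB = 1.67×10^7 Pa; maximum is in CB.
τ_max = T_CB·r/J = 102700·0.158/9.67×10^-4 = 1.674×10^7 Pa.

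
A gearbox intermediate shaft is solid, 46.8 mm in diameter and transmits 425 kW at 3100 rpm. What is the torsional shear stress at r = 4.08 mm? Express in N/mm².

ω = 2π·3100/60 = 324.6 rad/s, so T = P/ω = 425×10³ / 324.6 = 1309 N·m.
J = πd⁴/32 = π(0.0468)⁴/32 = 4.710×10^-7 m⁴.
Shear stress varies linearly with radius: τ = T·r/J = 1309 × 0.00408 / 4.710×10^-7 = 1.134×10^7 Pa.

11.3 N/mm²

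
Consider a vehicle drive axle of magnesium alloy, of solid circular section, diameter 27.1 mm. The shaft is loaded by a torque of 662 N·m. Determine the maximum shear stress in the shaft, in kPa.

169000 kPa

J = πd⁴/32 = π(0.0271)⁴/32 = 5.295×10^-8 m⁴.
τ_max = T·r/J = 662.0 × 0.0136 / 5.295×10^-8 = 1.694×10^8 Pa.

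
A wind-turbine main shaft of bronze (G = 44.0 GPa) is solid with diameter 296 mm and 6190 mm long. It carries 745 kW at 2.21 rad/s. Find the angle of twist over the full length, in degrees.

ω = 2.21 rad/s, so T = P/ω = 745×10³ / 2.210 = 337100 N·m.
J = πd⁴/32 = π(0.296)⁴/32 = 7.536×10^-4 m⁴.
θ = T·L/(G·J) = 337100 × 6.19 / (44.0×10⁹ × 7.536×10^-4) = 0.06293 rad.

3.61°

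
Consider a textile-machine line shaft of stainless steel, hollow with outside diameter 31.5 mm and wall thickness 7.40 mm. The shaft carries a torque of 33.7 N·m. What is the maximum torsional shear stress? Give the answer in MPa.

J = π(d_o⁴ − d_i⁴)/32 = π(0.0315⁴ − 0.0167⁴)/32 = 8.902×10^-8 m⁴.
τ_max = T·r/J = 33.70 × 0.0158 / 8.902×10^-8 = 5.962×10^6 Pa.

5.96 MPa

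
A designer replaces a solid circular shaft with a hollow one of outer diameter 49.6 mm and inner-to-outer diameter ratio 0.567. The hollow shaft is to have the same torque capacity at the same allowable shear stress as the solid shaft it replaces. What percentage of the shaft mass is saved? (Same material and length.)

Equal τ_max and T ⇒ the solid shaft needs d_s³ = d_o³(1−k⁴), so d_s = 49.6·(1−0.567⁴)^(1/3) = 47.83 mm.
Area ratio A_h/A_s = d_o²(1−k²)/d_s² = (1−k²)/(1−k⁴)^(2/3) = 0.7297.
Mass saving = 1 − 0.7297 = 27.0 %.

27.0 %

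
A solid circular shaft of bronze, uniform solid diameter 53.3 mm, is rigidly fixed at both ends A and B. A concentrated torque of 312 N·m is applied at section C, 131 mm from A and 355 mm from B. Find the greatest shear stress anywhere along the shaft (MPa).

With uniform GJ and both ends fixed, compatibility θ_AC = θ_CB gives T_A·a = T_B·b, together with T_A + T_B = T₀.
T_A = T₀·b/(a+b) = 312.0·355/486.0 = 227.9 N·m; T_B = 84.10 N·m.
τ in each portion: τ_AC = 7.67×10^6 Pa, τ_CB = 2.83×10^6 Pa; maximum is in AC.
τ_max = T_AC·r/J = 227.9·0.0267/7.92×10^-7 = 7.665×10^6 Pa.

7.67 MPa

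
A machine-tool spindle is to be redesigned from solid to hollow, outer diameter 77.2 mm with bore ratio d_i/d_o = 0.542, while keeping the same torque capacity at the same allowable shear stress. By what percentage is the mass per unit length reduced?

Equal τ_max and T ⇒ the solid shaft needs d_s³ = d_o³(1−k⁴), so d_s = 77.2·(1−0.542⁴)^(1/3) = 74.91 mm.
Area ratio A_h/A_s = d_o²(1−k²)/d_s² = (1−k²)/(1−k⁴)^(2/3) = 0.7500.
Mass saving = 1 − 0.7500 = 25.0 %.

25.0 %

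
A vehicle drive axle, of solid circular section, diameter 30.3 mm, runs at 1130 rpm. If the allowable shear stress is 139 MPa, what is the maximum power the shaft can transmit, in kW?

J = πd⁴/32 = π(0.0303)⁴/32 = 8.275×10^-8 m⁴.
T_max = τ_allow·J/r = 1.39×10^8 × 8.275×10^-8 / 0.0152 = 759.2 N·m.
ω = 2π·1130/60 = 118.3 rad/s, so P_max = T_max·ω = 8.984×10^4 W.

89.8 kW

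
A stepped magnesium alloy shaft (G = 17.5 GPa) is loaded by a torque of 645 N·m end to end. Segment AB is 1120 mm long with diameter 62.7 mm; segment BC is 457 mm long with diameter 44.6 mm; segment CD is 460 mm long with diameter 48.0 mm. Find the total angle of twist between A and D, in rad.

J_AB = π(0.0627)⁴/32 = 1.52×10^-6 m⁴; J_BC = π(0.0446)⁴/32 = 3.88×10^-7 m⁴; J_CD = π(0.0480)⁴/32 = 5.21×10^-7 m⁴.
θ = (T/G)·Σ L_i/J_i = (645.0/17.5×10⁹)·(1.12/1.52×10^-6 + 0.457/3.88×10^-7 + 0.460/5.21×10^-7) = 0.1031 rad.

0.103 rad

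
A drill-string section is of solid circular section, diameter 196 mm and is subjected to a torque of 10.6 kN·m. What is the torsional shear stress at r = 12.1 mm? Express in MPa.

0.885 MPa

J = πd⁴/32 = π(0.196)⁴/32 = 1.449×10^-4 m⁴.
Shear stress varies linearly with radius: τ = T·r/J = 10600 × 0.0121 / 1.449×10^-4 = 8.853×10^5 Pa.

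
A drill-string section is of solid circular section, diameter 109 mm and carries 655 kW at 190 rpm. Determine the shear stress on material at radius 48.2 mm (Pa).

1.14e8 Pa

ω = 2π·190/60 = 19.90 rad/s, so T = P/ω = 655×10³ / 19.90 = 32920 N·m.
J = πd⁴/32 = π(0.109)⁴/32 = 1.386×10^-5 m⁴.
Shear stress varies linearly with radius: τ = T·r/J = 32920 × 0.0482 / 1.386×10^-5 = 1.145×10^8 Pa.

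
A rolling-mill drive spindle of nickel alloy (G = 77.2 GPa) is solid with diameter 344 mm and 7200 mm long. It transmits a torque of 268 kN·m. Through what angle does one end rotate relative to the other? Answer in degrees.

1.04°

J = πd⁴/32 = π(0.344)⁴/32 = 1.375×10^-3 m⁴.
θ = T·L/(G·J) = 268000 × 7.20 / (77.2×10⁹ × 1.375×10^-3) = 0.01818 rad.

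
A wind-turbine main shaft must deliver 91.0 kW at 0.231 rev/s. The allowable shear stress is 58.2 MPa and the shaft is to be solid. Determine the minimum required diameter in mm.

176 mm

ω = 2π·0.231 = 1.451 rad/s, so T = P/ω = 91.0×10³ / 1.451 = 62700 N·m.
For a solid shaft τ_max = 16T/(πd³), so d = (16T/(π τ_allow))^(1/3) = (16·62700/(π·5.82×10^7))^(1/3) = 0.1764 m.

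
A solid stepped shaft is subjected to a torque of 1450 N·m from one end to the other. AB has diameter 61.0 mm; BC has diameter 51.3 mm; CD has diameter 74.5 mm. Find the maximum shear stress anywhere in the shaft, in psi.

7930 psi

Under the same torque, τ_max = 16T/(πd³) is largest where d is smallest — segment BC (d = 51.3 mm).
τ_max = 16·1450/(π·(0.0513)³) = 5.470×10^7 Pa.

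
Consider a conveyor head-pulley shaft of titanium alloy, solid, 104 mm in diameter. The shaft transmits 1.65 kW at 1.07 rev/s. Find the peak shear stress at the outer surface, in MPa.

ω = 2π·1.07 = 6.723 rad/s, so T = P/ω = 1.65×10³ / 6.723 = 245.4 N·m.
J = πd⁴/32 = π(0.104)⁴/32 = 1.149×10^-5 m⁴.
τ_max = T·r/J = 245.4 × 0.0520 / 1.149×10^-5 = 1.111×10^6 Pa.

1.11 MPa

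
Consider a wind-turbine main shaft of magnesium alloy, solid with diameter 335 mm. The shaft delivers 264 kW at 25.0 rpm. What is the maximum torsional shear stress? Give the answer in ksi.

1.98 ksi

ω = 2π·25.0/60 = 2.618 rad/s, so T = P/ω = 264×10³ / 2.618 = 100800 N·m.
J = πd⁴/32 = π(0.335)⁴/32 = 1.236×10^-3 m⁴.
τ_max = T·r/J = 100800 × 0.168 / 1.236×10^-3 = 1.366×10^7 Pa.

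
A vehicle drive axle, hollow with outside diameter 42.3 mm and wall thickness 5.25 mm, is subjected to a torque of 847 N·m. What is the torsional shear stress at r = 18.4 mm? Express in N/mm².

J = π(d_o⁴ − d_i⁴)/32 = π(0.0423⁴ − 0.0318⁴)/32 = 2.139×10^-7 m⁴.
Shear stress varies linearly with radius: τ = T·r/J = 847.0 × 0.0184 / 2.139×10^-7 = 7.285×10^7 Pa.

72.9 N/mm²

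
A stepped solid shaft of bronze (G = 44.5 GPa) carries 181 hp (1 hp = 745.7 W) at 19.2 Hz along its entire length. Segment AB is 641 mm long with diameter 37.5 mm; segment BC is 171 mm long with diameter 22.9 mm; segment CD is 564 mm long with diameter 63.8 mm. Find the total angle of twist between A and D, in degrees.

14.4°

ω = 2π·19.2 = 120.6 rad/s, so T = P/ω = 181×745.7 / 120.6 = 1119 N·m.
J_AB = π(0.0375)⁴/32 = 1.94×10^-7 m⁴; J_BC = π(0.0229)⁴/32 = 2.70×10^-8 m⁴; J_CD = π(0.0638)⁴/32 = 1.63×10^-6 m⁴.
θ = (T/G)·Σ L_i/J_i = (1119/44.5×10⁹)·(0.641/1.94×10^-7 + 0.171/2.70×10^-8 + 0.564/1.63×10^-6) = 0.2510 rad.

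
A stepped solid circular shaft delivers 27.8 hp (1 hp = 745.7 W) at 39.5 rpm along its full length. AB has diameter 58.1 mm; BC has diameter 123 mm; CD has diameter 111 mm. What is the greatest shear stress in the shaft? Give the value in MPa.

130 MPa

ω = 2π·39.5/60 = 4.136 rad/s, so T = P/ω = 27.8×745.7 / 4.136 = 5012 N·m.
Under the same torque, τ_max = 16T/(πd³) is largest where d is smallest — segment AB (d = 58.1 mm).
τ_max = 16·5012/(π·(0.0581)³) = 1.301×10^8 Pa.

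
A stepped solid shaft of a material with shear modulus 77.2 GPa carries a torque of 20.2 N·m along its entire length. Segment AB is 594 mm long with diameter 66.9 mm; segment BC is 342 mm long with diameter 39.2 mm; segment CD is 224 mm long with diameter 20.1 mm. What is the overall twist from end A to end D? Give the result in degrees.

J_AB = π(0.0669)⁴/32 = 1.97×10^-6 m⁴; J_BC = π(0.0392)⁴/32 = 2.32×10^-7 m⁴; J_CD = π(0.0201)⁴/32 = 1.60×10^-8 m⁴.
θ = (T/G)·Σ L_i/J_i = (20.20/77.2×10⁹)·(0.594/1.97×10^-6 + 0.342/2.32×10^-7 + 0.224/1.60×10^-8) = 4.123×10^-3 rad.

0.236°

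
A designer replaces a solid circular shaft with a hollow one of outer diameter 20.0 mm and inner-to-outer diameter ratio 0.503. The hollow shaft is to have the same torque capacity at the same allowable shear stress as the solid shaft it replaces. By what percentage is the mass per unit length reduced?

21.9 %

Equal τ_max and T ⇒ the solid shaft needs d_s³ = d_o³(1−k⁴), so d_s = 20.0·(1−0.503⁴)^(1/3) = 19.56 mm.
Area ratio A_h/A_s = d_o²(1−k²)/d_s² = (1−k²)/(1−k⁴)^(2/3) = 0.7807.
Mass saving = 1 − 0.7807 = 21.9 %.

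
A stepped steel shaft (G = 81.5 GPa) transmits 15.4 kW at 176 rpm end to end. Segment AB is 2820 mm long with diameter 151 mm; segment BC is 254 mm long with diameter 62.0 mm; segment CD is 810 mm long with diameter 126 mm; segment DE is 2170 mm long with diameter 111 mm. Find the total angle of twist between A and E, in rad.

ω = 2π·176/60 = 18.43 rad/s, so T = P/ω = 15.4×10³ / 18.43 = 835.6 N·m.
J_AB = π(0.151)⁴/32 = 5.10×10^-5 m⁴; J_BC = π(0.0620)⁴/32 = 1.45×10^-6 m⁴; J_CD = π(0.126)⁴/32 = 2.47×10^-5 m⁴; J_DE = π(0.111)⁴/32 = 1.49×10^-5 m⁴.
θ = (T/G)·Σ L_i/J_i = (835.6/81.5×10⁹)·(2.82/5.10×10^-5 + 0.254/1.45×10^-6 + 0.810/2.47×10^-5 + 2.17/1.49×10^-5) = 4.190×10^-3 rad.

0.00419 rad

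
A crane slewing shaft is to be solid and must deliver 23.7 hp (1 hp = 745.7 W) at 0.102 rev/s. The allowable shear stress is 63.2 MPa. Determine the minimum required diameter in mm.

ω = 2π·0.102 = 0.6409 rad/s, so T = P/ω = 23.7×745.7 / 0.6409 = 27580 N·m.
For a solid shaft τ_max = 16T/(πd³), so d = (16T/(π τ_allow))^(1/3) = (16·27580/(π·6.32×10^7))^(1/3) = 0.1305 m.

130 mm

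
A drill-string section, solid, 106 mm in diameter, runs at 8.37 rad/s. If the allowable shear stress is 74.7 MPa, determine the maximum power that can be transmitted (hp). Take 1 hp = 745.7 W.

J = πd⁴/32 = π(0.106)⁴/32 = 1.239×10^-5 m⁴.
T_max = τ_allow·J/r = 7.47×10^7 × 1.239×10^-5 / 0.0530 = 17470 N·m.
ω = 8.37 rad/s, so P_max = T_max·ω = 1.462×10^5 W.

196 hp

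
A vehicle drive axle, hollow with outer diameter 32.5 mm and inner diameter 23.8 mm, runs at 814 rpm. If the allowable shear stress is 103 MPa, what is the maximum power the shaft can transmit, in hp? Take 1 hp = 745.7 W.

56.5 hp

J = π(d_o⁴ − d_i⁴)/32 = π(0.0325⁴ − 0.0238⁴)/32 = 7.803×10^-8 m⁴.
T_max = τ_allow·J/r = 1.03×10^8 × 7.803×10^-8 / 0.0163 = 494.6 N·m.
ω = 2π·814/60 = 85.24 rad/s, so P_max = T_max·ω = 4.216×10^4 W.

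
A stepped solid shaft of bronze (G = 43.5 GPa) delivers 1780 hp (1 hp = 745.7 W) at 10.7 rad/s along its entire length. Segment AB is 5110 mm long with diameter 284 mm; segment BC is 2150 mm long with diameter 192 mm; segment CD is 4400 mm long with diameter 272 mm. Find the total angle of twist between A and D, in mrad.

92.1 mrad

ω = 10.7 rad/s, so T = P/ω = 1780×745.7 / 10.70 = 124100 N·m.
J_AB = π(0.284)⁴/32 = 6.39×10^-4 m⁴; J_BC = π(0.192)⁴/32 = 1.33×10^-4 m⁴; J_CD = π(0.272)⁴/32 = 5.37×10^-4 m⁴.
θ = (T/G)·Σ L_i/J_i = (124100/43.5×10⁹)·(5.11/6.39×10^-4 + 2.15/1.33×10^-4 + 4.40/5.37×10^-4) = 0.09212 rad.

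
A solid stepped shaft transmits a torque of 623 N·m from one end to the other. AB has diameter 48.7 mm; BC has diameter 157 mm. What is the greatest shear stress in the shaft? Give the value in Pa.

Under the same torque, τ_max = 16T/(πd³) is largest where d is smallest — segment AB (d = 48.7 mm).
τ_max = 16·623.0/(π·(0.0487)³) = 2.747×10^7 Pa.

2.75e7 Pa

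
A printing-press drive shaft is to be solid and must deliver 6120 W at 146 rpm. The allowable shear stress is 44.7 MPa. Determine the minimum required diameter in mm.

ω = 2π·146/60 = 15.29 rad/s, so T = P/ω = 6120 / 15.29 = 400.3 N·m.
For a solid shaft τ_max = 16T/(πd³), so d = (16T/(π τ_allow))^(1/3) = (16·400.3/(π·4.47×10^7))^(1/3) = 0.03573 m.

35.7 mm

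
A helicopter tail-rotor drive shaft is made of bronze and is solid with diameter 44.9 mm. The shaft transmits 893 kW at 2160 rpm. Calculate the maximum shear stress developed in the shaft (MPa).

ω = 2π·2160/60 = 226.2 rad/s, so T = P/ω = 893×10³ / 226.2 = 3948 N·m.
J = πd⁴/32 = π(0.0449)⁴/32 = 3.990×10^-7 m⁴.
τ_max = T·r/J = 3948 × 0.0224 / 3.990×10^-7 = 2.221×10^8 Pa.

222 MPa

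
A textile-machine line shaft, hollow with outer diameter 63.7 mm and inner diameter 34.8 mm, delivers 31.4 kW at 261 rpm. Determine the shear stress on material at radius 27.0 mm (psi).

3060 psi

ω = 2π·261/60 = 27.33 rad/s, so T = P/ω = 31.4×10³ / 27.33 = 1149 N·m.
J = π(d_o⁴ − d_i⁴)/32 = π(0.0637⁴ − 0.0348⁴)/32 = 1.472×10^-6 m⁴.
Shear stress varies linearly with radius: τ = T·r/J = 1149 × 0.0270 / 1.472×10^-6 = 2.107×10^7 Pa.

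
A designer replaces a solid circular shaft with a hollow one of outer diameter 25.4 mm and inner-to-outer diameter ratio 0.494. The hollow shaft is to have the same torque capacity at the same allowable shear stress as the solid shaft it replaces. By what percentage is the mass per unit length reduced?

Equal τ_max and T ⇒ the solid shaft needs d_s³ = d_o³(1−k⁴), so d_s = 25.4·(1−0.494⁴)^(1/3) = 24.89 mm.
Area ratio A_h/A_s = d_o²(1−k²)/d_s² = (1−k²)/(1−k⁴)^(2/3) = 0.7876.
Mass saving = 1 − 0.7876 = 21.2 %.

21.2 %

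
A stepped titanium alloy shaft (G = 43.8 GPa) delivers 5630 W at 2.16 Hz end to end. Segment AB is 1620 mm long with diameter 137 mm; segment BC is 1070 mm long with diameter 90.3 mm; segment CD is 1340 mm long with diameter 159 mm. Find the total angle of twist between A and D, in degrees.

0.126°

ω = 2π·2.16 = 13.57 rad/s, so T = P/ω = 5630 / 13.57 = 414.8 N·m.
J_AB = π(0.137)⁴/32 = 3.46×10^-5 m⁴; J_BC = π(0.0903)⁴/32 = 6.53×10^-6 m⁴; J_CD = π(0.159)⁴/32 = 6.27×10^-5 m⁴.
θ = (T/G)·Σ L_i/J_i = (414.8/43.8×10⁹)·(1.62/3.46×10^-5 + 1.07/6.53×10^-6 + 1.34/6.27×10^-5) = 2.198×10^-3 rad.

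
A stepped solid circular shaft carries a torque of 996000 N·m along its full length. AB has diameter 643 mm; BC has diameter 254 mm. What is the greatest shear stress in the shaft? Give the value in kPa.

310000 kPa

Under the same torque, τ_max = 16T/(πd³) is largest where d is smallest — segment BC (d = 254 mm).
τ_max = 16·996000/(π·(0.254)³) = 3.095×10^8 Pa.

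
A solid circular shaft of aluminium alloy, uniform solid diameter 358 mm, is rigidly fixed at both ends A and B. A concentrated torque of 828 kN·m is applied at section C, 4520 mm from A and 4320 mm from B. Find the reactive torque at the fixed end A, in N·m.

405000 N·m

With uniform GJ and both ends fixed, compatibility θ_AC = θ_CB gives T_A·a = T_B·b, together with T_A + T_B = T₀.
T_A = T₀·b/(a+b) = 828000·4320/8840 = 404600 N·m; T_B = 423400 N·m.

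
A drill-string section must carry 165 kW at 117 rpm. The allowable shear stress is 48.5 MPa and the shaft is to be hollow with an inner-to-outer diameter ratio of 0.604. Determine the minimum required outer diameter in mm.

ω = 2π·117/60 = 12.25 rad/s, so T = P/ω = 165×10³ / 12.25 = 13470 N·m.
For a hollow shaft with d_i/d_o = 0.604: τ_max = 16T/(π d_o³ (1−k⁴)), so d_o = [16T/(π τ_allow (1−k⁴))]^(1/3) = [16·13470/(π·4.85×10^7·0.8669)]^(1/3) = 0.1177 m.

118 mm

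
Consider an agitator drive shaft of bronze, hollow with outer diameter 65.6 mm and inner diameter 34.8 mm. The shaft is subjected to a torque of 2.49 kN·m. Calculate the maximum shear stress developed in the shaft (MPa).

48.8 MPa

J = π(d_o⁴ − d_i⁴)/32 = π(0.0656⁴ − 0.0348⁴)/32 = 1.674×10^-6 m⁴.
τ_max = T·r/J = 2490 × 0.0328 / 1.674×10^-6 = 4.879×10^7 Pa.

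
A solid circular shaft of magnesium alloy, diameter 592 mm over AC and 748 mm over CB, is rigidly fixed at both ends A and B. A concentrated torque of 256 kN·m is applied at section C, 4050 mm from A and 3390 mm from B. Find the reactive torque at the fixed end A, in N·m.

63300 N·m

Compatibility: T_A·a/J_AC = T_B·b/J_CB with T_A + T_B = T₀.
J_AC = 0.0121 m⁴, J_CB = 0.0307 m⁴, so T_A = T₀·(J_AC/a)/((J_AC/a)+(J_CB/b)) = 63290 N·m, T_B = 192700 N·m.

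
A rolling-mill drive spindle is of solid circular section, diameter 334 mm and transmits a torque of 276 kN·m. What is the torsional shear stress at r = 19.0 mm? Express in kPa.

J = πd⁴/32 = π(0.334)⁴/32 = 1.222×10^-3 m⁴.
Shear stress varies linearly with radius: τ = T·r/J = 276000 × 0.0190 / 1.222×10^-3 = 4.292×10^6 Pa.

4290 kPa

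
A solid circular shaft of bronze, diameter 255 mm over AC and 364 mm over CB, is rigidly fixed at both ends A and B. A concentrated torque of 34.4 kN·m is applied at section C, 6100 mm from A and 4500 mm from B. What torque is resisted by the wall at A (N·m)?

5190 N·m

Compatibility: T_A·a/J_AC = T_B·b/J_CB with T_A + T_B = T₀.
J_AC = 4.15×10^-4 m⁴, J_CB = 1.72×10^-3 m⁴, so T_A = T₀·(J_AC/a)/((J_AC/a)+(J_CB/b)) = 5190 N·m, T_B = 29210 N·m.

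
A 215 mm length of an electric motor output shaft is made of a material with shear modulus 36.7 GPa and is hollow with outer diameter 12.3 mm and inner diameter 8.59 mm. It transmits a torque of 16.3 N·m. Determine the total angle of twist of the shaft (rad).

J = π(d_o⁴ − d_i⁴)/32 = π(0.0123⁴ − 0.00859⁴)/32 = 1.713×10^-9 m⁴.
θ = T·L/(G·J) = 16.30 × 0.215 / (36.7×10⁹ × 1.713×10^-9) = 0.05576 rad.

0.0558 rad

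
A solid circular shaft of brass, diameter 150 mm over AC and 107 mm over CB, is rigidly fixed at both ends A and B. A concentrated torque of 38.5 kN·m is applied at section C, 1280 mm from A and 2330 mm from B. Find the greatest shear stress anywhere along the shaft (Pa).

Compatibility: T_A·a/J_AC = T_B·b/J_CB with T_A + T_B = T₀.
J_AC = 4.97×10^-5 m⁴, J_CB = 1.29×10^-5 m⁴, so T_A = T₀·(J_AC/a)/((J_AC/a)+(J_CB/b)) = 33710 N·m, T_B = 4794 N·m.
τ in each portion: τ_AC = 5.09×10^7 Pa, τ_CB = 1.99×10^7 Pa; maximum is in AC.
τ_max = T_AC·r/J = 33710·0.0750/4.97×10^-5 = 5.086×10^7 Pa.

5.09e7 Pa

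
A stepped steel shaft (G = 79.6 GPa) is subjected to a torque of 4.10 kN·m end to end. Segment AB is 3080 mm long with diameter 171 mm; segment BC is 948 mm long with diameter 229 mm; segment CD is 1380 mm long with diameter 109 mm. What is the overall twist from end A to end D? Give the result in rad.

J_AB = π(0.171)⁴/32 = 8.39×10^-5 m⁴; J_BC = π(0.229)⁴/32 = 2.70×10^-4 m⁴; J_CD = π(0.109)⁴/32 = 1.39×10^-5 m⁴.
θ = (T/G)·Σ L_i/J_i = (4100/79.6×10⁹)·(3.08/8.39×10^-5 + 0.948/2.70×10^-4 + 1.38/1.39×10^-5) = 7.200×10^-3 rad.

0.00720 rad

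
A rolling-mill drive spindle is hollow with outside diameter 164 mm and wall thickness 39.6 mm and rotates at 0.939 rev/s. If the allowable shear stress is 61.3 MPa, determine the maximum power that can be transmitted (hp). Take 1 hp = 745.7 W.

J = π(d_o⁴ − d_i⁴)/32 = π(0.164⁴ − 0.0848⁴)/32 = 6.594×10^-5 m⁴.
T_max = τ_allow·J/r = 6.13×10^7 × 6.594×10^-5 / 0.0820 = 49300 N·m.
ω = 2π·0.939 = 5.900 rad/s, so P_max = T_max·ω = 2.908×10^5 W.

390 hp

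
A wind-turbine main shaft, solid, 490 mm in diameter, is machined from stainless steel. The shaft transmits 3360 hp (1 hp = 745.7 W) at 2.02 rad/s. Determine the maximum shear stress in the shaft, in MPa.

53.7 MPa

ω = 2.02 rad/s, so T = P/ω = 3360×745.7 / 2.020 = 1.240e6 N·m.
J = πd⁴/32 = π(0.490)⁴/32 = 5.660×10^-3 m⁴.
τ_max = T·r/J = 1.240e6 × 0.245 / 5.660×10^-3 = 5.370×10^7 Pa.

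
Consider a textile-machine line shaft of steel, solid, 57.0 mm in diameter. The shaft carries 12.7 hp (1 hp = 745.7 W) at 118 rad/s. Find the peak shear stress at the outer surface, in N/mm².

ω = 118 rad/s, so T = P/ω = 12.7×745.7 / 118.0 = 80.26 N·m.
J = πd⁴/32 = π(0.0570)⁴/32 = 1.036×10^-6 m⁴.
τ_max = T·r/J = 80.26 × 0.0285 / 1.036×10^-6 = 2.207×10^6 Pa.

2.21 N/mm²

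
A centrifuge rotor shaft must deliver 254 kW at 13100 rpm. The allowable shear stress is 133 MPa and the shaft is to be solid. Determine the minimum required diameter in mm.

19.2 mm

ω = 2π·13100/60 = 1372 rad/s, so T = P/ω = 254×10³ / 1372 = 185.2 N·m.
For a solid shaft τ_max = 16T/(πd³), so d = (16T/(π τ_allow))^(1/3) = (16·185.2/(π·1.33×10^8))^(1/3) = 0.01921 m.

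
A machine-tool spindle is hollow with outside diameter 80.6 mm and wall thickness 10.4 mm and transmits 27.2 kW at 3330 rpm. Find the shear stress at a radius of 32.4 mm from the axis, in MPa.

ω = 2π·3330/60 = 348.7 rad/s, so T = P/ω = 27.2×10³ / 348.7 = 78.00 N·m.
J = π(d_o⁴ − d_i⁴)/32 = π(0.0806⁴ − 0.0598⁴)/32 = 2.888×10^-6 m⁴.
Shear stress varies linearly with radius: τ = T·r/J = 78.00 × 0.0324 / 2.888×10^-6 = 8.751×10^5 Pa.

0.875 MPa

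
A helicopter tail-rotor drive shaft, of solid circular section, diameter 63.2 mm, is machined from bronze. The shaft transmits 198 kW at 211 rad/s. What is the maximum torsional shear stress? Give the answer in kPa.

18900 kPa

ω = 211 rad/s, so T = P/ω = 198×10³ / 211.0 = 938.4 N·m.
J = πd⁴/32 = π(0.0632)⁴/32 = 1.566×10^-6 m⁴.
τ_max = T·r/J = 938.4 × 0.0316 / 1.566×10^-6 = 1.893×10^7 Pa.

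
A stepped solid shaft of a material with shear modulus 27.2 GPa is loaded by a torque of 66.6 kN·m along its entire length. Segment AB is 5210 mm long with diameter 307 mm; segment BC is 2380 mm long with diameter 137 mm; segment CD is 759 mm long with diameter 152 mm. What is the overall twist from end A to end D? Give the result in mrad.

J_AB = π(0.307)⁴/32 = 8.72×10^-4 m⁴; J_BC = π(0.137)⁴/32 = 3.46×10^-5 m⁴; J_CD = π(0.152)⁴/32 = 5.24×10^-5 m⁴.
θ = (T/G)·Σ L_i/J_i = (66600/27.2×10⁹)·(5.21/8.72×10^-4 + 2.38/3.46×10^-5 + 0.759/5.24×10^-5) = 0.2186 rad.

219 mrad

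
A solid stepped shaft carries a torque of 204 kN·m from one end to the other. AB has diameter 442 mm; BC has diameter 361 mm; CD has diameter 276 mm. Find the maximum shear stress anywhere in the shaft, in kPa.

Under the same torque, τ_max = 16T/(πd³) is largest where d is smallest — segment CD (d = 276 mm).
τ_max = 16·204000/(π·(0.276)³) = 4.942×10^7 Pa.

49400 kPa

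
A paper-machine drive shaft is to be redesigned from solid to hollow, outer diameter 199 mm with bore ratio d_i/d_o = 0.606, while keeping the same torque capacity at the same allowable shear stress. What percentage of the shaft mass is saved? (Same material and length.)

30.3 %

Equal τ_max and T ⇒ the solid shaft needs d_s³ = d_o³(1−k⁴), so d_s = 199·(1−0.606⁴)^(1/3) = 189.6 mm.
Area ratio A_h/A_s = d_o²(1−k²)/d_s² = (1−k²)/(1−k⁴)^(2/3) = 0.6969.
Mass saving = 1 − 0.6969 = 30.3 %.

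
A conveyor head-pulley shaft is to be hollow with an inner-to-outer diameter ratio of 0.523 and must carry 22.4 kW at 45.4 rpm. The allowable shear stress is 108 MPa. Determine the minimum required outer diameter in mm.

62.2 mm

ω = 2π·45.4/60 = 4.754 rad/s, so T = P/ω = 22.4×10³ / 4.754 = 4712 N·m.
For a hollow shaft with d_i/d_o = 0.523: τ_max = 16T/(π d_o³ (1−k⁴)), so d_o = [16T/(π τ_allow (1−k⁴))]^(1/3) = [16·4712/(π·1.08×10^8·0.9252)]^(1/3) = 0.06216 m.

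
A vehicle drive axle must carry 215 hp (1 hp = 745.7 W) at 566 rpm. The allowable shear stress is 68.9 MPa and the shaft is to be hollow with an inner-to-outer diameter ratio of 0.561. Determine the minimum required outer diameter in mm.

ω = 2π·566/60 = 59.27 rad/s, so T = P/ω = 215×745.7 / 59.27 = 2705 N·m.
For a hollow shaft with d_i/d_o = 0.561: τ_max = 16T/(π d_o³ (1−k⁴)), so d_o = [16T/(π τ_allow (1−k⁴))]^(1/3) = [16·2705/(π·6.89×10^7·0.9010)]^(1/3) = 0.06054 m.

60.5 mm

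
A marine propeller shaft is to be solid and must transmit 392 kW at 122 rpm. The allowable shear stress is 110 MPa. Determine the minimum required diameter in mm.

ω = 2π·122/60 = 12.78 rad/s, so T = P/ω = 392×10³ / 12.78 = 30680 N·m.
For a solid shaft τ_max = 16T/(πd³), so d = (16T/(π τ_allow))^(1/3) = (16·30680/(π·1.10×10^8))^(1/3) = 0.1124 m.

112 mm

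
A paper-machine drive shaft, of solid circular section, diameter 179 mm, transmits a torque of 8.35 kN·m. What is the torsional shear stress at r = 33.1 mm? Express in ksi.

0.398 ksi

J = πd⁴/32 = π(0.179)⁴/32 = 1.008×10^-4 m⁴.
Shear stress varies linearly with radius: τ = T·r/J = 8350 × 0.0331 / 1.008×10^-4 = 2.742×10^6 Pa.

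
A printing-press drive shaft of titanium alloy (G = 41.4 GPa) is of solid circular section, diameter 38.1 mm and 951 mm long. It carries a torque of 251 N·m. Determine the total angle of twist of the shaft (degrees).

J = πd⁴/32 = π(0.0381)⁴/32 = 2.069×10^-7 m⁴.
θ = T·L/(G·J) = 251.0 × 0.951 / (41.4×10⁹ × 2.069×10^-7) = 0.02787 rad.

1.60°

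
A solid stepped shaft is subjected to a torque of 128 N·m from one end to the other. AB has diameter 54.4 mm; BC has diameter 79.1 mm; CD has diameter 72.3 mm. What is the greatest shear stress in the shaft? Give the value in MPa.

4.05 MPa

Under the same torque, τ_max = 16T/(πd³) is largest where d is smallest — segment AB (d = 54.4 mm).
τ_max = 16·128.0/(π·(0.0544)³) = 4.049×10^6 Pa.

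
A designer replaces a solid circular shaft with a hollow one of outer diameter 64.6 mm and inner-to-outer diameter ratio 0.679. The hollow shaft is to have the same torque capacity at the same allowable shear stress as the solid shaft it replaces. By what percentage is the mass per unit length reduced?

Equal τ_max and T ⇒ the solid shaft needs d_s³ = d_o³(1−k⁴), so d_s = 64.6·(1−0.679⁴)^(1/3) = 59.65 mm.
Area ratio A_h/A_s = d_o²(1−k²)/d_s² = (1−k²)/(1−k⁴)^(2/3) = 0.6320.
Mass saving = 1 − 0.6320 = 36.8 %.

36.8 %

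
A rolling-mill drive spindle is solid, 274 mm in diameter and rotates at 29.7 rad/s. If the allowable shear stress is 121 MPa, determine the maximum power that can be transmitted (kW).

J = πd⁴/32 = π(0.274)⁴/32 = 5.534×10^-4 m⁴.
T_max = τ_allow·J/r = 1.21×10^8 × 5.534×10^-4 / 0.137 = 488700 N·m.
ω = 29.7 rad/s, so P_max = T_max·ω = 1.452×10^7 W.

14500 kW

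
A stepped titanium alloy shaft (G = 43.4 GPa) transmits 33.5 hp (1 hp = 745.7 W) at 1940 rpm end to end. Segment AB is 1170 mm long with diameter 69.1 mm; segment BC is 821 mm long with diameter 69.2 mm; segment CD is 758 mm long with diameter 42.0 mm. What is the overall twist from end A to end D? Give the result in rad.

ω = 2π·1940/60 = 203.2 rad/s, so T = P/ω = 33.5×745.7 / 203.2 = 123.0 N·m.
J_AB = π(0.0691)⁴/32 = 2.24×10^-6 m⁴; J_BC = π(0.0692)⁴/32 = 2.25×10^-6 m⁴; J_CD = π(0.0420)⁴/32 = 3.05×10^-7 m⁴.
θ = (T/G)·Σ L_i/J_i = (123.0/43.4×10⁹)·(1.17/2.24×10^-6 + 0.821/2.25×10^-6 + 0.758/3.05×10^-7) = 9.544×10^-3 rad.

0.00954 rad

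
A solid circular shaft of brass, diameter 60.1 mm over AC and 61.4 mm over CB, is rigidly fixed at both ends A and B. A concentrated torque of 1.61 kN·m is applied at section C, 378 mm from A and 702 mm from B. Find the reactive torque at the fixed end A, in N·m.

Compatibility: T_A·a/J_AC = T_B·b/J_CB with T_A + T_B = T₀.
J_AC = 1.28×10^-6 m⁴, J_CB = 1.40×10^-6 m⁴, so T_A = T₀·(J_AC/a)/((J_AC/a)+(J_CB/b)) = 1015 N·m, T_B = 595.2 N·m.

1010 N·m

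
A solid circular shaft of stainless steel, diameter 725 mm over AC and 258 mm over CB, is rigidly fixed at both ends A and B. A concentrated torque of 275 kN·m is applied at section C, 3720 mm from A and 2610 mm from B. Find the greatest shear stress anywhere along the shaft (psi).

521 psi

Compatibility: T_A·a/J_AC = T_B·b/J_CB with T_A + T_B = T₀.
J_AC = 0.0271 m⁴, J_CB = 4.35×10^-4 m⁴, so T_A = T₀·(J_AC/a)/((J_AC/a)+(J_CB/b)) = 268900 N·m, T_B = 6145 N·m.
τ in each portion: τ_AC = 3.59×10^6 Pa, τ_CB = 1.82×10^6 Pa; maximum is in AC.
τ_max = T_AC·r/J = 268900·0.362/0.0271 = 3.593×10^6 Pa.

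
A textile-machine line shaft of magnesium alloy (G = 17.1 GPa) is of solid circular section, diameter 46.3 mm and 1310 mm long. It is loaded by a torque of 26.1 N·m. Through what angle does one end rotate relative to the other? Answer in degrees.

J = πd⁴/32 = π(0.0463)⁴/32 = 4.512×10^-7 m⁴.
θ = T·L/(G·J) = 26.10 × 1.31 / (17.1×10⁹ × 4.512×10^-7) = 4.432×10^-3 rad.

0.254°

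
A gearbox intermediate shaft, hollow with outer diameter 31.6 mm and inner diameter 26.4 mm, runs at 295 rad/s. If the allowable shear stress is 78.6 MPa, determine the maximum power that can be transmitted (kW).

J = π(d_o⁴ − d_i⁴)/32 = π(0.0316⁴ − 0.0264⁴)/32 = 5.020×10^-8 m⁴.
T_max = τ_allow·J/r = 7.86×10^7 × 5.020×10^-8 / 0.0158 = 249.7 N·m.
ω = 295 rad/s, so P_max = T_max·ω = 7.368×10^4 W.

73.7 kW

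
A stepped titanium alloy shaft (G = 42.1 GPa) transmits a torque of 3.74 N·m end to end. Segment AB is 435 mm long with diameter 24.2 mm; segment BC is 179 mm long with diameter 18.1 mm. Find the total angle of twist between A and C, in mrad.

J_AB = π(0.0242)⁴/32 = 3.37×10^-8 m⁴; J_BC = π(0.0181)⁴/32 = 1.05×10^-8 m⁴.
θ = (T/G)·Σ L_i/J_i = (3.740/42.1×10⁹)·(0.435/3.37×10^-8 + 0.179/1.05×10^-8) = 2.657×10^-3 rad.

2.66 mrad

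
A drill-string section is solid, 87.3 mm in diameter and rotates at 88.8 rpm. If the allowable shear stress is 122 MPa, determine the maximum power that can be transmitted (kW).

J = πd⁴/32 = π(0.0873)⁴/32 = 5.702×10^-6 m⁴.
T_max = τ_allow·J/r = 1.22×10^8 × 5.702×10^-6 / 0.0437 = 15940 N·m.
ω = 2π·88.8/60 = 9.299 rad/s, so P_max = T_max·ω = 1.482×10^5 W.

148 kW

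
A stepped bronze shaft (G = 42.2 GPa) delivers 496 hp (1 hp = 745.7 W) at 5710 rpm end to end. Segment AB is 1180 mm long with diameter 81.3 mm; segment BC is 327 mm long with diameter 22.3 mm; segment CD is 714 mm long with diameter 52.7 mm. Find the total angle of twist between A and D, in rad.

ω = 2π·5710/60 = 597.9 rad/s, so T = P/ω = 496×745.7 / 597.9 = 618.6 N·m.
J_AB = π(0.0813)⁴/32 = 4.29×10^-6 m⁴; J_BC = π(0.0223)⁴/32 = 2.43×10^-8 m⁴; J_CD = π(0.0527)⁴/32 = 7.57×10^-7 m⁴.
θ = (T/G)·Σ L_i/J_i = (618.6/42.2×10⁹)·(1.18/4.29×10^-6 + 0.327/2.43×10^-8 + 0.714/7.57×10^-7) = 0.2153 rad.

0.215 rad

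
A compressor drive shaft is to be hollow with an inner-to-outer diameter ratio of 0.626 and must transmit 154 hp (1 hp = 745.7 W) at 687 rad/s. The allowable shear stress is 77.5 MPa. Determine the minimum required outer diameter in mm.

ω = 687 rad/s, so T = P/ω = 154×745.7 / 687.0 = 167.2 N·m.
For a hollow shaft with d_i/d_o = 0.626: τ_max = 16T/(π d_o³ (1−k⁴)), so d_o = [16T/(π τ_allow (1−k⁴))]^(1/3) = [16·167.2/(π·7.75×10^7·0.8464)]^(1/3) = 0.02350 m.

23.5 mm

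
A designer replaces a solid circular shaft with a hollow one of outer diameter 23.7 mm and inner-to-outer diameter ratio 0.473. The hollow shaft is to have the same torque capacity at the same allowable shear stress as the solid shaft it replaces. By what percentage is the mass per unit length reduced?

19.7 %

Equal τ_max and T ⇒ the solid shaft needs d_s³ = d_o³(1−k⁴), so d_s = 23.7·(1−0.473⁴)^(1/3) = 23.30 mm.
Area ratio A_h/A_s = d_o²(1−k²)/d_s² = (1−k²)/(1−k⁴)^(2/3) = 0.8033.
Mass saving = 1 − 0.8033 = 19.7 %.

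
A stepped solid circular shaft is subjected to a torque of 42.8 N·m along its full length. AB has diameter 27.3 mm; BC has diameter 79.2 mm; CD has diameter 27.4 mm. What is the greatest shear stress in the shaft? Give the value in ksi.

1.55 ksi

Under the same torque, τ_max = 16T/(πd³) is largest where d is smallest — segment AB (d = 27.3 mm).
τ_max = 16·42.80/(π·(0.0273)³) = 1.071×10^7 Pa.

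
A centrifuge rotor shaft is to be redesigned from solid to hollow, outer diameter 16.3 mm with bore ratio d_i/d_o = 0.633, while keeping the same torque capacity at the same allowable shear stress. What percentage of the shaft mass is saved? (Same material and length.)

Equal τ_max and T ⇒ the solid shaft needs d_s³ = d_o³(1−k⁴), so d_s = 16.3·(1−0.633⁴)^(1/3) = 15.38 mm.
Area ratio A_h/A_s = d_o²(1−k²)/d_s² = (1−k²)/(1−k⁴)^(2/3) = 0.6735.
Mass saving = 1 − 0.6735 = 32.7 %.

32.7 %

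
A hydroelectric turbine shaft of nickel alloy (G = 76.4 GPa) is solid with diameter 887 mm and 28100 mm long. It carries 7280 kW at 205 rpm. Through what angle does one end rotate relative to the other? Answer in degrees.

ω = 2π·205/60 = 21.47 rad/s, so T = P/ω = 7280×10³ / 21.47 = 339100 N·m.
J = πd⁴/32 = π(0.887)⁴/32 = 0.06077 m⁴.
θ = T·L/(G·J) = 339100 × 28.1 / (76.4×10⁹ × 0.06077) = 2.052×10^-3 rad.

0.118°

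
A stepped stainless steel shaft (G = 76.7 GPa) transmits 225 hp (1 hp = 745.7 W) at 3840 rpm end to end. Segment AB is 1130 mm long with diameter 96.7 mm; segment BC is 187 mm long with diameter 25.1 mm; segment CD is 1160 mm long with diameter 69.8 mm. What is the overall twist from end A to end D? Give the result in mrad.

ω = 2π·3840/60 = 402.1 rad/s, so T = P/ω = 225×745.7 / 402.1 = 417.2 N·m.
J_AB = π(0.0967)⁴/32 = 8.58×10^-6 m⁴; J_BC = π(0.0251)⁴/32 = 3.90×10^-8 m⁴; J_CD = π(0.0698)⁴/32 = 2.33×10^-6 m⁴.
θ = (T/G)·Σ L_i/J_i = (417.2/76.7×10⁹)·(1.13/8.58×10^-6 + 0.187/3.90×10^-8 + 1.16/2.33×10^-6) = 0.02953 rad.

29.5 mrad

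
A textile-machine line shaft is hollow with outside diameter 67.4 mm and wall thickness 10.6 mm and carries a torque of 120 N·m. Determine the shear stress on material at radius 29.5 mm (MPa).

2.24 MPa

J = π(d_o⁴ − d_i⁴)/32 = π(0.0674⁴ − 0.0462⁴)/32 = 1.579×10^-6 m⁴.
Shear stress varies linearly with radius: τ = T·r/J = 120.0 × 0.0295 / 1.579×10^-6 = 2.242×10^6 Pa.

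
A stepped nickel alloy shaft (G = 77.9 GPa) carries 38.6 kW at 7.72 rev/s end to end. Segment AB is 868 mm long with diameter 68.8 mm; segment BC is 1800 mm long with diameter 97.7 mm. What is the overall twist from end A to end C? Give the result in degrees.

0.349°

ω = 2π·7.72 = 48.51 rad/s, so T = P/ω = 38.6×10³ / 48.51 = 795.8 N·m.
J_AB = π(0.0688)⁴/32 = 2.20×10^-6 m⁴; J_BC = π(0.0977)⁴/32 = 8.94×10^-6 m⁴.
θ = (T/G)·Σ L_i/J_i = (795.8/77.9×10⁹)·(0.868/2.20×10^-6 + 1.80/8.94×10^-6) = 6.087×10^-3 rad.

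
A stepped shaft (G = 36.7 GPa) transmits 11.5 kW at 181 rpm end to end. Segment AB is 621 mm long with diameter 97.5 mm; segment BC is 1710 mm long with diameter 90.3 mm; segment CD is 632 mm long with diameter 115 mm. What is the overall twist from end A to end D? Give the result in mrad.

ω = 2π·181/60 = 18.95 rad/s, so T = P/ω = 11.5×10³ / 18.95 = 606.7 N·m.
J_AB = π(0.0975)⁴/32 = 8.87×10^-6 m⁴; J_BC = π(0.0903)⁴/32 = 6.53×10^-6 m⁴; J_CD = π(0.115)⁴/32 = 1.72×10^-5 m⁴.
θ = (T/G)·Σ L_i/J_i = (606.7/36.7×10⁹)·(0.621/8.87×10^-6 + 1.71/6.53×10^-6 + 0.632/1.72×10^-5) = 6.096×10^-3 rad.

6.10 mrad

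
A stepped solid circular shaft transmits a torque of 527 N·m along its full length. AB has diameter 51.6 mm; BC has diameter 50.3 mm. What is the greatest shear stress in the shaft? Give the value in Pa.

Under the same torque, τ_max = 16T/(πd³) is largest where d is smallest — segment BC (d = 50.3 mm).
τ_max = 16·527.0/(π·(0.0503)³) = 2.109×10^7 Pa.

2.11e7 Pa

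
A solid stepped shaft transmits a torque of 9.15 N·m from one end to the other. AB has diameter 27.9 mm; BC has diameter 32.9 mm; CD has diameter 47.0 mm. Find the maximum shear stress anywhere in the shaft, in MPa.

2.15 MPa

Under the same torque, τ_max = 16T/(πd³) is largest where d is smallest — segment AB (d = 27.9 mm).
τ_max = 16·9.150/(π·(0.0279)³) = 2.146×10^6 Pa.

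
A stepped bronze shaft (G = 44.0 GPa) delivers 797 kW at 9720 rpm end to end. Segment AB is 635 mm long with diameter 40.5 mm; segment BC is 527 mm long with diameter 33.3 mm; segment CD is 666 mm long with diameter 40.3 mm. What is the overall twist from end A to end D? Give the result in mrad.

166 mrad

ω = 2π·9720/60 = 1018 rad/s, so T = P/ω = 797×10³ / 1018 = 783.0 N·m.
J_AB = π(0.0405)⁴/32 = 2.64×10^-7 m⁴; J_BC = π(0.0333)⁴/32 = 1.21×10^-7 m⁴; J_CD = π(0.0403)⁴/32 = 2.59×10^-7 m⁴.
θ = (T/G)·Σ L_i/J_i = (783.0/44.0×10⁹)·(0.635/2.64×10^-7 + 0.527/1.21×10^-7 + 0.666/2.59×10^-7) = 0.1662 rad.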